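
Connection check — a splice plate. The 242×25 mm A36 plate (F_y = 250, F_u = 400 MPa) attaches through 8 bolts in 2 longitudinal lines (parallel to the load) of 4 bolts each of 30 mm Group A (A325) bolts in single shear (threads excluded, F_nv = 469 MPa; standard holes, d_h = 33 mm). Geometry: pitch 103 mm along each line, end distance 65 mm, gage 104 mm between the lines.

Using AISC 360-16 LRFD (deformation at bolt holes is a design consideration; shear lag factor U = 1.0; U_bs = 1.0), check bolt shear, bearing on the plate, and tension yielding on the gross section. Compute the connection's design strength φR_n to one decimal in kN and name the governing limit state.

Bolt shear: A_b = π(30)²/4 = 706.86 mm². φR_n = 0.75 × 469 × 706.86 × 8 × 1 = 1989.1 kN.
Bearing (25 mm plate, F_u = 400 MPa): end bolts L_c = 65 − 33/2 = 48.5, R_n = min(1.2×48.5×25×400, 2.4×30×25×400) = 582 kN/bolt; interior L_c = 103 − 33 = 70, R_n = 720 kN/bolt. φR_n = 0.75 × (2×582 + 6×720) = 4113.0 kN.
Tension yield (gross): A_g = 242×25 = 6050 mm². φR_n = 0.90 × 250 × 6050 = 1361.3 kN.
Governing: min(1989.1, 4113.0, 1361.3) = 1361.3 kN → gross-section yield.

1361.3 kN (gross-section yield governs)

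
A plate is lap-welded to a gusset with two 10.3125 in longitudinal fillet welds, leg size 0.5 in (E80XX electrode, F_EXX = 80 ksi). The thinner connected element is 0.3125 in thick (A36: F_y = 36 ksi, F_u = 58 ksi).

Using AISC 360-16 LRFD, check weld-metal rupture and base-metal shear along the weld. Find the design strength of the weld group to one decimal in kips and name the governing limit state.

Weld metal: throat = 0.707×0.5 = 0.3535 in, L = 2×10.3125 = 20.625 in. φR_n = 0.75 × 0.6 × 80 × 0.3535 × 20.625 = 262.5 kips.
Base metal shear (0.3125 in plate): yield φR_n = 1.0×0.6×36×0.3125×20.625 = 139.2 kips; rupture φR_n = 0.75×0.6×58×0.3125×20.625 = 168.2 kips; take 139.2 kips (yield).
Governing: min(262.5, 139.2) = 139.2 kips → base-metal shear.

139.2 kips (base-metal shear governs)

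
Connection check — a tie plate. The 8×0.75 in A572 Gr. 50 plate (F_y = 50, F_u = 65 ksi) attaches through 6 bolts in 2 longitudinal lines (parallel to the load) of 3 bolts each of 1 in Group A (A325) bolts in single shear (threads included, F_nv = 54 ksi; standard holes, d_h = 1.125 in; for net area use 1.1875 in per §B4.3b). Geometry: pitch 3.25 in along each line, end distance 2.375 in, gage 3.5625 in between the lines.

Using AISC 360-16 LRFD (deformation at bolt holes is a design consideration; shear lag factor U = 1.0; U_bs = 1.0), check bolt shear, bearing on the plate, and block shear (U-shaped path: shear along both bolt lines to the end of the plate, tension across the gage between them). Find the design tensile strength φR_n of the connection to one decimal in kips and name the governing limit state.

Bolt shear: A_b = π(1)²/4 = 0.7854 in². φR_n = 0.75 × 54 × 0.7854 × 6 × 1 = 190.9 kips.
Bearing (0.75 in plate, F_u = 65 ksi): end bolts L_c = 2.375 − 1.125/2 = 1.8125, R_n = min(1.2×1.8125×0.75×65, 2.4×1×0.75×65) = 106.03 kips/bolt; interior L_c = 3.25 − 1.125 = 2.125, R_n = 117 kips/bolt. φR_n = 0.75 × (2×106.03 + 4×117) = 510.0 kips.
Block shear: shear path 2×[2.375+2×3.25] = 2×8.875 in, A_gv = 13.313, A_nv = 2×(8.875 − 2.5×1.1875)×0.75 = 8.8594 in²; tension across gage: (3.5625 − 1×1.1875)×0.75 = 1.7813 in². R_n = min(0.6×65×8.8594, 0.6×50×13.313) + 1.0×65×1.7813 = min(345.52, 399.39) + 115.78 = 461.3 kips. φR_n = 0.75 × 461.3 = 346.0 kips.
Governing: min(190.9, 510.0, 346.0) = 190.9 kips → bolt shear.

190.9 kips (bolt shear governs)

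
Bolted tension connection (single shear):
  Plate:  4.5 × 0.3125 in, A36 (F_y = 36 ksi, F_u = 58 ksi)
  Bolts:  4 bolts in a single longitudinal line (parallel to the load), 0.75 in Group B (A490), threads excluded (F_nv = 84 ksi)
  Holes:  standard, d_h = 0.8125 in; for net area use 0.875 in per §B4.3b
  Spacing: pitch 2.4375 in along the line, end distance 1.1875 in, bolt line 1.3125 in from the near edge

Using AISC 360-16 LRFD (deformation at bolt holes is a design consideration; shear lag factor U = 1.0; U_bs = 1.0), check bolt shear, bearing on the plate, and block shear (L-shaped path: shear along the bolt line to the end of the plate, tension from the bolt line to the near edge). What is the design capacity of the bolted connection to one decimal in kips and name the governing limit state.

54.9 kips (block shear governs)

Bolt shear: A_b = π(0.75)²/4 = 0.44179 in². φR_n = 0.75 × 84 × 0.44179 × 4 × 1 = 111.3 kips.
Bearing (0.3125 in plate, F_u = 58 ksi): end bolts L_c = 1.1875 − 0.8125/2 = 0.78125, R_n = min(1.2×0.78125×0.3125×58, 2.4×0.75×0.3125×58) = 16.992 kips/bolt; interior L_c = 2.4375 − 0.8125 = 1.625, R_n = 32.625 kips/bolt. φR_n = 0.75 × (1×16.992 + 3×32.625) = 86.2 kips.
Block shear: shear path 1×[1.1875+3×2.4375] = 1×8.5 in, A_gv = 2.6563, A_nv = 1×(8.5 − 3.5×0.875)×0.3125 = 1.6992 in²; tension to near edge: (1.3125 − 0.5×0.875)×0.3125 = 0.27344 in². R_n = min(0.6×58×1.6992, 0.6×36×2.6563) + 1.0×58×0.27344 = min(59.132, 57.376) + 15.86 = 73.236 kips. φR_n = 0.75 × 73.236 = 54.9 kips.
Governing: min(111.3, 86.2, 54.9) = 54.9 kips → block shear.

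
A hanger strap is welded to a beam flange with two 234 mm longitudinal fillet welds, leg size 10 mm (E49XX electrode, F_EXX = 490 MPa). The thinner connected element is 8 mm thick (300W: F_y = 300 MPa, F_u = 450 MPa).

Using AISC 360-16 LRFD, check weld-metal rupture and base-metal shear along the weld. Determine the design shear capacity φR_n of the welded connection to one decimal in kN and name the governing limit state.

Weld metal: throat = 0.707×10 = 7.07 mm, L = 2×234 = 468 mm. φR_n = 0.75 × 0.6 × 490 × 7.07 × 468 = 729.6 kN.
Base metal shear (8 mm plate): yield φR_n = 1.0×0.6×300×8×468 = 673.9 kN; rupture φR_n = 0.75×0.6×450×8×468 = 758.2 kN; take 673.9 kN (yield).
Governing: min(729.6, 673.9) = 673.9 kN → base-metal shear.

673.9 kN (base-metal shear governs)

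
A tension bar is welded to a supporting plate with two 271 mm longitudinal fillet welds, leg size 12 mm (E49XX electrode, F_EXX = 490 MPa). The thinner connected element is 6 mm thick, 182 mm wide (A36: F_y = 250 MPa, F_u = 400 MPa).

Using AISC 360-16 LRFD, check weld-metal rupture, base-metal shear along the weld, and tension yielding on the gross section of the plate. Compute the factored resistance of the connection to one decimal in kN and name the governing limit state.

245.7 kN (gross-section yield governs)

Weld metal: throat = 0.707×12 = 8.484 mm, L = 2×271 = 542 mm. φR_n = 0.75 × 0.6 × 490 × 8.484 × 542 = 1013.9 kN.
Base metal shear (6 mm plate): yield φR_n = 1.0×0.6×250×6×542 = 487.8 kN; rupture φR_n = 0.75×0.6×400×6×542 = 585.4 kN; take 487.8 kN (yield).
Tension yield (gross): A_g = 182×6 = 1092 mm². φR_n = 0.90 × 250 × 1092 = 245.7 kN.
Governing: min(1013.9, 487.8, 245.7) = 245.7 kN → gross-section yield.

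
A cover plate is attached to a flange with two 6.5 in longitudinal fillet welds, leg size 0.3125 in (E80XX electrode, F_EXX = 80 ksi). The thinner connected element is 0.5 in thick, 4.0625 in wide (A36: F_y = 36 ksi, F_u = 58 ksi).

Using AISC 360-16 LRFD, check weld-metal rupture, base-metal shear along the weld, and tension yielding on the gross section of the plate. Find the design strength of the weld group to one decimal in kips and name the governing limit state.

65.8 kips (gross-section yield governs)

Weld metal: throat = 0.707×0.3125 = 0.22094 in, L = 2×6.5 = 13 in. φR_n = 0.75 × 0.6 × 80 × 0.22094 × 13 = 103.4 kips.
Base metal shear (0.5 in plate): yield φR_n = 1.0×0.6×36×0.5×13 = 140.4 kips; rupture φR_n = 0.75×0.6×58×0.5×13 = 169.7 kips; take 140.4 kips (yield).
Tension yield (gross): A_g = 4.0625×0.5 = 2.0313 in². φR_n = 0.90 × 36 × 2.0313 = 65.8 kips.
Governing: min(103.4, 140.4, 65.8) = 65.8 kips → gross-section yield.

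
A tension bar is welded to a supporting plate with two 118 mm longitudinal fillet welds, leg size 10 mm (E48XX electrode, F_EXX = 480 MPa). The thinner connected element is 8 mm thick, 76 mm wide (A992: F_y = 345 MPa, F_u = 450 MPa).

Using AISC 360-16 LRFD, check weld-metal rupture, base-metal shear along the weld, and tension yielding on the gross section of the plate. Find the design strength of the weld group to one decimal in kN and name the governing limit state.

Weld metal: throat = 0.707×10 = 7.07 mm, L = 2×118 = 236 mm. φR_n = 0.75 × 0.6 × 480 × 7.07 × 236 = 360.4 kN.
Base metal shear (8 mm plate): yield φR_n = 1.0×0.6×345×8×236 = 390.8 kN; rupture φR_n = 0.75×0.6×450×8×236 = 382.3 kN; take 382.3 kN (rupture).
Tension yield (gross): A_g = 76×8 = 608 mm². φR_n = 0.90 × 345 × 608 = 188.8 kN.
Governing: min(360.4, 382.3, 188.8) = 188.8 kN → gross-section yield.

188.8 kN (gross-section yield governs)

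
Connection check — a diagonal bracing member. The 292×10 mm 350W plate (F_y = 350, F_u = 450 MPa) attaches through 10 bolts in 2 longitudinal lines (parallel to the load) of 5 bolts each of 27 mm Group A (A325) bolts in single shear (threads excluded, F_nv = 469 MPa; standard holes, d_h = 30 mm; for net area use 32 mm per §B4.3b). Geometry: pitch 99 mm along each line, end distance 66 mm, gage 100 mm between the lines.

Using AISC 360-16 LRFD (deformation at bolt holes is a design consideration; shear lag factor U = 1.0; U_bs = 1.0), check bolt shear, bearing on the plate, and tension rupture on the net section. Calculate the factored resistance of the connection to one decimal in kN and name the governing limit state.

Bolt shear: A_b = π(27)²/4 = 572.56 mm². φR_n = 0.75 × 469 × 572.56 × 10 × 1 = 2014.0 kN.
Bearing (10 mm plate, F_u = 450 MPa): end bolts L_c = 66 − 30/2 = 51, R_n = min(1.2×51×10×450, 2.4×27×10×450) = 275.4 kN/bolt; interior L_c = 99 − 30 = 69, R_n = 291.6 kN/bolt. φR_n = 0.75 × (2×275.4 + 8×291.6) = 2162.7 kN.
Tension rupture (net): A_n = (292 − 2×32)×10 = 2280 mm² (U = 1.0, A_e = A_n). φR_n = 0.75 × 450 × 2280 = 769.5 kN.
Governing: min(2014.0, 2162.7, 769.5) = 769.5 kN → net-section rupture.

769.5 kN (net-section rupture governs)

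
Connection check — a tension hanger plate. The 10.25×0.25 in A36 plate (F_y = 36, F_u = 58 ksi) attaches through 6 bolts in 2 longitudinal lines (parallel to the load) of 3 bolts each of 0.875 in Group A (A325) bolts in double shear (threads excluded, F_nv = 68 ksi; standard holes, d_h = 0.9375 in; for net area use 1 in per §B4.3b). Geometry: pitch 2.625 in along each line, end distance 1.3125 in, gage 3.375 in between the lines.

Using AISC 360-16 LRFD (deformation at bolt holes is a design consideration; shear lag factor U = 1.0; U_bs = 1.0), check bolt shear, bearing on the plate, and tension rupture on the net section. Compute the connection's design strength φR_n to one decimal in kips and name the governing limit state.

89.7 kips (net-section rupture governs)

Bolt shear: A_b = π(0.875)²/4 = 0.60132 in². φR_n = 0.75 × 68 × 0.60132 × 6 × 2 = 368.0 kips.
Bearing (0.25 in plate, F_u = 58 ksi): end bolts L_c = 1.3125 − 0.9375/2 = 0.84375, R_n = min(1.2×0.84375×0.25×58, 2.4×0.875×0.25×58) = 14.681 kips/bolt; interior L_c = 2.625 − 0.9375 = 1.6875, R_n = 29.363 kips/bolt. φR_n = 0.75 × (2×14.681 + 4×29.363) = 110.1 kips.
Tension rupture (net): A_n = (10.25 − 2×1)×0.25 = 2.0625 in² (U = 1.0, A_e = A_n). φR_n = 0.75 × 58 × 2.0625 = 89.7 kips.
Governing: min(368.0, 110.1, 89.7) = 89.7 kips → net-section rupture.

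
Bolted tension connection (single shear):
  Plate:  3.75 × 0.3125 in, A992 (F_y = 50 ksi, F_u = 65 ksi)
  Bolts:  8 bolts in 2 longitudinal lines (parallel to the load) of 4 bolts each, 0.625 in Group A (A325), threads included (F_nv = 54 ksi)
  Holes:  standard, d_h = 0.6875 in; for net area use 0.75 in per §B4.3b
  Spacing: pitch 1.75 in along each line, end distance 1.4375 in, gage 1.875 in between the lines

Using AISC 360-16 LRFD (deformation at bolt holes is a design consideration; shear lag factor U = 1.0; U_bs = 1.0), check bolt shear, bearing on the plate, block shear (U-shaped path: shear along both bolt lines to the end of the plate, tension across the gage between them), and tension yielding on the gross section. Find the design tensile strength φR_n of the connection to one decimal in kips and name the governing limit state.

52.7 kips (gross-section yield governs)

Bolt shear: A_b = π(0.625)²/4 = 0.3068 in². φR_n = 0.75 × 54 × 0.3068 × 8 × 1 = 99.4 kips.
Bearing (0.3125 in plate, F_u = 65 ksi): end bolts L_c = 1.4375 − 0.6875/2 = 1.09375, R_n = min(1.2×1.09375×0.3125×65, 2.4×0.625×0.3125×65) = 26.66 kips/bolt; interior L_c = 1.75 − 0.6875 = 1.0625, R_n = 25.898 kips/bolt. φR_n = 0.75 × (2×26.66 + 6×25.898) = 156.5 kips.
Block shear: shear path 2×[1.4375+3×1.75] = 2×6.6875 in, A_gv = 4.1797, A_nv = 2×(6.6875 − 3.5×0.75)×0.3125 = 2.5391 in²; tension across gage: (1.875 − 1×0.75)×0.3125 = 0.35156 in². R_n = min(0.6×65×2.5391, 0.6×50×4.1797) + 1.0×65×0.35156 = min(99.025, 125.39) + 22.851 = 121.88 kips. φR_n = 0.75 × 121.88 = 91.4 kips.
Tension yield (gross): A_g = 3.75×0.3125 = 1.1719 in². φR_n = 0.90 × 50 × 1.1719 = 52.7 kips.
Governing: min(99.4, 156.5, 91.4, 52.7) = 52.7 kips → gross-section yield.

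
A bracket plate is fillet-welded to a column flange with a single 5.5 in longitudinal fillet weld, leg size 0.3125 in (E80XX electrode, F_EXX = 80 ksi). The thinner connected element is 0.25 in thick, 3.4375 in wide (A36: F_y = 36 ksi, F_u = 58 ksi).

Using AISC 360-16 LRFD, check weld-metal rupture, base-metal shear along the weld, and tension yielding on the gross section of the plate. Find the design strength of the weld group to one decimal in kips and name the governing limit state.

27.8 kips (gross-section yield governs)

Weld metal: throat = 0.707×0.3125 = 0.22094 in, L = 5.5 in. φR_n = 0.75 × 0.6 × 80 × 0.22094 × 5.5 = 43.7 kips.
Base metal shear (0.25 in plate): yield φR_n = 1.0×0.6×36×0.25×5.5 = 29.7 kips; rupture φR_n = 0.75×0.6×58×0.25×5.5 = 35.9 kips; take 29.7 kips (yield).
Tension yield (gross): A_g = 3.4375×0.25 = 0.85938 in². φR_n = 0.90 × 36 × 0.85938 = 27.8 kips.
Governing: min(43.7, 29.7, 27.8) = 27.8 kips → gross-section yield.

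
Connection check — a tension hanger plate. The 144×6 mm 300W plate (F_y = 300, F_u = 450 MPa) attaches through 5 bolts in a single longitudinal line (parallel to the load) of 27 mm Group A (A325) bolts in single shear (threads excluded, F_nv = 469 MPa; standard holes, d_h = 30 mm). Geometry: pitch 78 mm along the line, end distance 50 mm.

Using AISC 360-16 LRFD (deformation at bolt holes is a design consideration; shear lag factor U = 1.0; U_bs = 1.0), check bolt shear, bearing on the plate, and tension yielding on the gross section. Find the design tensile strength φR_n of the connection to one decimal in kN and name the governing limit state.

Bolt shear: A_b = π(27)²/4 = 572.56 mm². φR_n = 0.75 × 469 × 572.56 × 5 × 1 = 1007.0 kN.
Bearing (6 mm plate, F_u = 450 MPa): end bolts L_c = 50 − 30/2 = 35, R_n = min(1.2×35×6×450, 2.4×27×6×450) = 113.4 kN/bolt; interior L_c = 78 − 30 = 48, R_n = 155.52 kN/bolt. φR_n = 0.75 × (1×113.4 + 4×155.52) = 551.6 kN.
Tension yield (gross): A_g = 144×6 = 864 mm². φR_n = 0.90 × 300 × 864 = 233.3 kN.
Governing: min(1007.0, 551.6, 233.3) = 233.3 kN → gross-section yield.

233.3 kN (gross-section yield governs)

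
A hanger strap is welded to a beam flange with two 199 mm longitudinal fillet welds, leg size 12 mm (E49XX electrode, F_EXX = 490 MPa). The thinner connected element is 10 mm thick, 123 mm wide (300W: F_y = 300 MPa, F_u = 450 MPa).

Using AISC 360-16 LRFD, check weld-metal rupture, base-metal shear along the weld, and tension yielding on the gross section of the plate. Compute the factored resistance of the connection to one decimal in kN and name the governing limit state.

Weld metal: throat = 0.707×12 = 8.484 mm, L = 2×199 = 398 mm. φR_n = 0.75 × 0.6 × 490 × 8.484 × 398 = 744.5 kN.
Base metal shear (10 mm plate): yield φR_n = 1.0×0.6×300×10×398 = 716.4 kN; rupture φR_n = 0.75×0.6×450×10×398 = 806.0 kN; take 716.4 kN (yield).
Tension yield (gross): A_g = 123×10 = 1230 mm². φR_n = 0.90 × 300 × 1230 = 332.1 kN.
Governing: min(744.5, 716.4, 332.1) = 332.1 kN → gross-section yield.

332.1 kN (gross-section yield governs)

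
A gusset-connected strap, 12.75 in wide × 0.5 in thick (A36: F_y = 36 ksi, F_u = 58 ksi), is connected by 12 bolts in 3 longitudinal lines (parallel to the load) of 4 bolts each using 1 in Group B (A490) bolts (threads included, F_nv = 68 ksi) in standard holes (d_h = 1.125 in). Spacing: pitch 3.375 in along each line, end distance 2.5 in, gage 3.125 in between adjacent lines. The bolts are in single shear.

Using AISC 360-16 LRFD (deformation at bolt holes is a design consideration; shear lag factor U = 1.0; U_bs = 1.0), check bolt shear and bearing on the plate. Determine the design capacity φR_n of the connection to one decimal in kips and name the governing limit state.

Bolt shear: A_b = π(1)²/4 = 0.7854 in². φR_n = 0.75 × 68 × 0.7854 × 12 × 1 = 480.7 kips.
Bearing (0.5 in plate, F_u = 58 ksi): end bolts L_c = 2.5 − 1.125/2 = 1.9375, R_n = min(1.2×1.9375×0.5×58, 2.4×1×0.5×58) = 67.425 kips/bolt; interior L_c = 3.375 − 1.125 = 2.25, R_n = 69.6 kips/bolt. φR_n = 0.75 × (3×67.425 + 9×69.6) = 621.5 kips.
Governing: min(480.7, 621.5) = 480.7 kips → bolt shear.

480.7 kips (bolt shear governs)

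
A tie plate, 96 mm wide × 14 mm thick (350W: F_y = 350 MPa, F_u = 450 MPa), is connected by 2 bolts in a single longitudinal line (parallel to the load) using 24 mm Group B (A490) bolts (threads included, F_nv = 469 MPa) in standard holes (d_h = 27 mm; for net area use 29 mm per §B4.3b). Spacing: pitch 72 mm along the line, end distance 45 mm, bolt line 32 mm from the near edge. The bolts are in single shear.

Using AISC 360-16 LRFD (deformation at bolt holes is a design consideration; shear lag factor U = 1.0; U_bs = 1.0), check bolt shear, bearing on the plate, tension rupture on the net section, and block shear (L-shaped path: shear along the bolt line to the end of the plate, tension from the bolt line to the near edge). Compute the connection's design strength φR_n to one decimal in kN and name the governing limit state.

291.1 kN (block shear governs)

Bolt shear: A_b = π(24)²/4 = 452.39 mm². φR_n = 0.75 × 469 × 452.39 × 2 × 1 = 318.3 kN.
Bearing (14 mm plate, F_u = 450 MPa): end bolts L_c = 45 − 27/2 = 31.5, R_n = min(1.2×31.5×14×450, 2.4×24×14×450) = 238.14 kN/bolt; interior L_c = 72 − 27 = 45, R_n = 340.2 kN/bolt. φR_n = 0.75 × (1×238.14 + 1×340.2) = 433.8 kN.
Tension rupture (net): A_n = (96 − 1×29)×14 = 938 mm² (U = 1.0, A_e = A_n). φR_n = 0.75 × 450 × 938 = 316.6 kN.
Block shear: shear path 1×[45+1×72] = 1×117 mm, A_gv = 1638, A_nv = 1×(117 − 1.5×29)×14 = 1029 mm²; tension to near edge: (32 − 0.5×29)×14 = 245 mm². R_n = min(0.6×450×1029, 0.6×350×1638) + 1.0×450×245 = min(277.83, 343.98) + 110.25 = 388.08 kN. φR_n = 0.75 × 388.08 = 291.1 kN.
Governing: min(318.3, 433.8, 316.6, 291.1) = 291.1 kN → block shear.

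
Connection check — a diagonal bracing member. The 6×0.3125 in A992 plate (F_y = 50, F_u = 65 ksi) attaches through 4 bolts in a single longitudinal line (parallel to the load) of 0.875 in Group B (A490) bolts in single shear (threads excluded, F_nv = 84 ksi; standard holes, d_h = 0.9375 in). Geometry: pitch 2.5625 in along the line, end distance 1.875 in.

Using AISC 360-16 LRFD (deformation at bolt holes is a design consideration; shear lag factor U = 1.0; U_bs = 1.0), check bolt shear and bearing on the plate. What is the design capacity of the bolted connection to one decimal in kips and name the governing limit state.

114.8 kips (bearing governs)

Bolt shear: A_b = π(0.875)²/4 = 0.60132 in². φR_n = 0.75 × 84 × 0.60132 × 4 × 1 = 151.5 kips.
Bearing (0.3125 in plate, F_u = 65 ksi): end bolts L_c = 1.875 − 0.9375/2 = 1.40625, R_n = min(1.2×1.40625×0.3125×65, 2.4×0.875×0.3125×65) = 34.277 kips/bolt; interior L_c = 2.5625 − 0.9375 = 1.625, R_n = 39.609 kips/bolt. φR_n = 0.75 × (1×34.277 + 3×39.609) = 114.8 kips.
Governing: min(151.5, 114.8) = 114.8 kips → bearing.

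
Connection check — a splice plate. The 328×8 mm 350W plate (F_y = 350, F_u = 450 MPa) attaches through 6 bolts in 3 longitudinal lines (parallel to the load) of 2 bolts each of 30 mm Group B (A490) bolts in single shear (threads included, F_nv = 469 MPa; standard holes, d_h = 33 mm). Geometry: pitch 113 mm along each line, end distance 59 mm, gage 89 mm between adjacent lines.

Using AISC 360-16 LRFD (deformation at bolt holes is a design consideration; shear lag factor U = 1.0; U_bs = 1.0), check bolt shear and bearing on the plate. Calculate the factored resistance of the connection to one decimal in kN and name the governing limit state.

Bolt shear: A_b = π(30)²/4 = 706.86 mm². φR_n = 0.75 × 469 × 706.86 × 6 × 1 = 1491.8 kN.
Bearing (8 mm plate, F_u = 450 MPa): end bolts L_c = 59 − 33/2 = 42.5, R_n = min(1.2×42.5×8×450, 2.4×30×8×450) = 183.6 kN/bolt; interior L_c = 113 − 33 = 80, R_n = 259.2 kN/bolt. φR_n = 0.75 × (3×183.6 + 3×259.2) = 996.3 kN.
Governing: min(1491.8, 996.3) = 996.3 kN → bearing.

996.3 kN (bearing governs)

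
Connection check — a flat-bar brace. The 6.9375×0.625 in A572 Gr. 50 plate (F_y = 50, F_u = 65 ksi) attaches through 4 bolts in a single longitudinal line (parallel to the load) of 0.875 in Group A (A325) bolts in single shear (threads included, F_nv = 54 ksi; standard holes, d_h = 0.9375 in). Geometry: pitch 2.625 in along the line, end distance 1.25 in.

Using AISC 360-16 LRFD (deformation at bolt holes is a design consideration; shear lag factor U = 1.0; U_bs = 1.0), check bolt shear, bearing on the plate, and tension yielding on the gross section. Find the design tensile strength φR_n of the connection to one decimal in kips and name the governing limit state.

97.4 kips (bolt shear governs)

Bolt shear: A_b = π(0.875)²/4 = 0.60132 in². φR_n = 0.75 × 54 × 0.60132 × 4 × 1 = 97.4 kips.
Bearing (0.625 in plate, F_u = 65 ksi): end bolts L_c = 1.25 − 0.9375/2 = 0.78125, R_n = min(1.2×0.78125×0.625×65, 2.4×0.875×0.625×65) = 38.086 kips/bolt; interior L_c = 2.625 − 0.9375 = 1.6875, R_n = 82.266 kips/bolt. φR_n = 0.75 × (1×38.086 + 3×82.266) = 213.7 kips.
Tension yield (gross): A_g = 6.9375×0.625 = 4.3359 in². φR_n = 0.90 × 50 × 4.3359 = 195.1 kips.
Governing: min(97.4, 213.7, 195.1) = 97.4 kips → bolt shear.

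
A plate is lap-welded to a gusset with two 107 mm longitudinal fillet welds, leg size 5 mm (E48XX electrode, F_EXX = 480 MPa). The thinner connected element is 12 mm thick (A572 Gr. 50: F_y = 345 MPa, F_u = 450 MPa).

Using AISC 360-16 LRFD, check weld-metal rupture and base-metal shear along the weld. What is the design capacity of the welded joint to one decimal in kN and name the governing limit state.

163.4 kN (weld metal governs)

Weld metal: throat = 0.707×5 = 3.535 mm, L = 2×107 = 214 mm. φR_n = 0.75 × 0.6 × 480 × 3.535 × 214 = 163.4 kN.
Base metal shear (12 mm plate): yield φR_n = 1.0×0.6×345×12×214 = 531.6 kN; rupture φR_n = 0.75×0.6×450×12×214 = 520.0 kN; take 520.0 kN (rupture).
Governing: min(163.4, 520.0) = 163.4 kN → weld metal.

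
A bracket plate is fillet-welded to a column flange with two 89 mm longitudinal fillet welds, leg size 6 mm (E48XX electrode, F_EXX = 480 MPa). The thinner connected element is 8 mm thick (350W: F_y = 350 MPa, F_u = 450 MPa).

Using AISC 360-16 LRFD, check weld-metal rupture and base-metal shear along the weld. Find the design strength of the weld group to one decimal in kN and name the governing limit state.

163.1 kN (weld metal governs)

Weld metal: throat = 0.707×6 = 4.242 mm, L = 2×89 = 178 mm. φR_n = 0.75 × 0.6 × 480 × 4.242 × 178 = 163.1 kN.
Base metal shear (8 mm plate): yield φR_n = 1.0×0.6×350×8×178 = 299.0 kN; rupture φR_n = 0.75×0.6×450×8×178 = 288.4 kN; take 288.4 kN (rupture).
Governing: min(163.1, 288.4) = 163.1 kN → weld metal.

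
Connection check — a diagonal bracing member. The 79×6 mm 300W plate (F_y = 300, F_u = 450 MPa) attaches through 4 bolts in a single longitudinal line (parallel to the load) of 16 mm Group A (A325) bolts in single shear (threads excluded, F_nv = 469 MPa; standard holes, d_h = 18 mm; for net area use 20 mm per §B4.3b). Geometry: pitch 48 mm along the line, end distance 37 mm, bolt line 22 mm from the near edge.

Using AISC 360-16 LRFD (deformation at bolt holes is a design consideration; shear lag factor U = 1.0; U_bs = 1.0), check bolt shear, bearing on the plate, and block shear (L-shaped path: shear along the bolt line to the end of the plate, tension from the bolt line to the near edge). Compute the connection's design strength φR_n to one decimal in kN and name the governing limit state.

Bolt shear: A_b = π(16)²/4 = 201.06 mm². φR_n = 0.75 × 469 × 201.06 × 4 × 1 = 282.9 kN.
Bearing (6 mm plate, F_u = 450 MPa): end bolts L_c = 37 − 18/2 = 28, R_n = min(1.2×28×6×450, 2.4×16×6×450) = 90.72 kN/bolt; interior L_c = 48 − 18 = 30, R_n = 97.2 kN/bolt. φR_n = 0.75 × (1×90.72 + 3×97.2) = 286.7 kN.
Block shear: shear path 1×[37+3×48] = 1×181 mm, A_gv = 1086, A_nv = 1×(181 − 3.5×20)×6 = 666 mm²; tension to near edge: (22 − 0.5×20)×6 = 72 mm². R_n = min(0.6×450×666, 0.6×300×1086) + 1.0×450×72 = min(179.82, 195.48) + 32.4 = 212.22 kN. φR_n = 0.75 × 212.22 = 159.2 kN.
Governing: min(282.9, 286.7, 159.2) = 159.2 kN → block shear.

159.2 kN (block shear governs)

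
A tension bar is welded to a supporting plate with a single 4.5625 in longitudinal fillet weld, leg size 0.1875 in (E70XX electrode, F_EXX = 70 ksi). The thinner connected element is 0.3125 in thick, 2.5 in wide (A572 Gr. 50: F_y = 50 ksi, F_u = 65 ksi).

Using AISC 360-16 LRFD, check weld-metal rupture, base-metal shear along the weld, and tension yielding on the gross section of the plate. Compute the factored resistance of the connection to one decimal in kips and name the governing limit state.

19.1 kips (weld metal governs)

Weld metal: throat = 0.707×0.1875 = 0.13256 in, L = 4.5625 in. φR_n = 0.75 × 0.6 × 70 × 0.13256 × 4.5625 = 19.1 kips.
Base metal shear (0.3125 in plate): yield φR_n = 1.0×0.6×50×0.3125×4.5625 = 42.8 kips; rupture φR_n = 0.75×0.6×65×0.3125×4.5625 = 41.7 kips; take 41.7 kips (rupture).
Tension yield (gross): A_g = 2.5×0.3125 = 0.78125 in². φR_n = 0.90 × 50 × 0.78125 = 35.2 kips.
Governing: min(19.1, 41.7, 35.2) = 19.1 kips → weld metal.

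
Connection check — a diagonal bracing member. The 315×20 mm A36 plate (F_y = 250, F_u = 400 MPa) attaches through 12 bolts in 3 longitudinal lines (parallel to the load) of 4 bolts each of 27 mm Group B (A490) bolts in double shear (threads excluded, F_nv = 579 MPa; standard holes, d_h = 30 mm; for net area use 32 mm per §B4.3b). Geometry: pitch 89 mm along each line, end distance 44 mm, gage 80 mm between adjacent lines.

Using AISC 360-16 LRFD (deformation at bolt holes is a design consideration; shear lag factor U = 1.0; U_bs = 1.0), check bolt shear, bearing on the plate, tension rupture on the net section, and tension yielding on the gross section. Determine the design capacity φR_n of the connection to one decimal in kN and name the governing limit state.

Bolt shear: A_b = π(27)²/4 = 572.56 mm². φR_n = 0.75 × 579 × 572.56 × 12 × 2 = 5967.2 kN.
Bearing (20 mm plate, F_u = 400 MPa): end bolts L_c = 44 − 30/2 = 29, R_n = min(1.2×29×20×400, 2.4×27×20×400) = 278.4 kN/bolt; interior L_c = 89 − 30 = 59, R_n = 518.4 kN/bolt. φR_n = 0.75 × (3×278.4 + 9×518.4) = 4125.6 kN.
Tension rupture (net): A_n = (315 − 3×32)×20 = 4380 mm² (U = 1.0, A_e = A_n). φR_n = 0.75 × 400 × 4380 = 1314.0 kN.
Tension yield (gross): A_g = 315×20 = 6300 mm². φR_n = 0.90 × 250 × 6300 = 1417.5 kN.
Governing: min(5967.2, 4125.6, 1314.0, 1417.5) = 1314.0 kN → net-section rupture.

1314.0 kN (net-section rupture governs)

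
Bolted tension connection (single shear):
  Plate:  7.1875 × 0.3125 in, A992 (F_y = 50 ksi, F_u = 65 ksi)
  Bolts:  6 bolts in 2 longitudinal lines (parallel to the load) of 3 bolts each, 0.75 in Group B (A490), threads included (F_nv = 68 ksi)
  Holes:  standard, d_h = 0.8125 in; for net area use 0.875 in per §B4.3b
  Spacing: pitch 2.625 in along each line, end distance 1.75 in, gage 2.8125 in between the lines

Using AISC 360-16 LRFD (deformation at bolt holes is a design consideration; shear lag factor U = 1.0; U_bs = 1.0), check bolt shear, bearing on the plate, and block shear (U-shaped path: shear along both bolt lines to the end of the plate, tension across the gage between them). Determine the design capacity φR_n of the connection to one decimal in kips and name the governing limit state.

117.5 kips (block shear governs)

Bolt shear: A_b = π(0.75)²/4 = 0.44179 in². φR_n = 0.75 × 68 × 0.44179 × 6 × 1 = 135.2 kips.
Bearing (0.3125 in plate, F_u = 65 ksi): end bolts L_c = 1.75 − 0.8125/2 = 1.34375, R_n = min(1.2×1.34375×0.3125×65, 2.4×0.75×0.3125×65) = 32.754 kips/bolt; interior L_c = 2.625 − 0.8125 = 1.8125, R_n = 36.563 kips/bolt. φR_n = 0.75 × (2×32.754 + 4×36.563) = 158.8 kips.
Block shear: shear path 2×[1.75+2×2.625] = 2×7 in, A_gv = 4.375, A_nv = 2×(7 − 2.5×0.875)×0.3125 = 3.0078 in²; tension across gage: (2.8125 − 1×0.875)×0.3125 = 0.60547 in². R_n = min(0.6×65×3.0078, 0.6×50×4.375) + 1.0×65×0.60547 = min(117.3, 131.25) + 39.356 = 156.66 kips. φR_n = 0.75 × 156.66 = 117.5 kips.
Governing: min(135.2, 158.8, 117.5) = 117.5 kips → block shear.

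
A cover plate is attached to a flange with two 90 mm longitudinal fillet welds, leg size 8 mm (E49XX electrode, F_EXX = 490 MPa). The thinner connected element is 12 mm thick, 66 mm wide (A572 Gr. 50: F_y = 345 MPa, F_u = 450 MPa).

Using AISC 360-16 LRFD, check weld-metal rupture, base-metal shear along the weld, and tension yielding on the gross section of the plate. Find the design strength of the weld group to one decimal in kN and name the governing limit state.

224.5 kN (weld metal governs)

Weld metal: throat = 0.707×8 = 5.656 mm, L = 2×90 = 180 mm. φR_n = 0.75 × 0.6 × 490 × 5.656 × 180 = 224.5 kN.
Base metal shear (12 mm plate): yield φR_n = 1.0×0.6×345×12×180 = 447.1 kN; rupture φR_n = 0.75×0.6×450×12×180 = 437.4 kN; take 437.4 kN (rupture).
Tension yield (gross): A_g = 66×12 = 792 mm². φR_n = 0.90 × 345 × 792 = 245.9 kN.
Governing: min(224.5, 437.4, 245.9) = 224.5 kN → weld metal.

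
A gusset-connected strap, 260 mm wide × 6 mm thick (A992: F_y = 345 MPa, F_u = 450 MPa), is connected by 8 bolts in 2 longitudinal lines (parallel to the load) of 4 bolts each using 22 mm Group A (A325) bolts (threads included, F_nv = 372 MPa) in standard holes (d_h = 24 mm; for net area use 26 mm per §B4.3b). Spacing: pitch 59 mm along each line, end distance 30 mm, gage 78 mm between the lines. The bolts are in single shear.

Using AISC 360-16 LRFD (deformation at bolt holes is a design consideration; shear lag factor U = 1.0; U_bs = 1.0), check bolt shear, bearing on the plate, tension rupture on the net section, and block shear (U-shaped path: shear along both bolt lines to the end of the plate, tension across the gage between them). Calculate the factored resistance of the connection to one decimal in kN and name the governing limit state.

Bolt shear: A_b = π(22)²/4 = 380.13 mm². φR_n = 0.75 × 372 × 380.13 × 8 × 1 = 848.5 kN.
Bearing (6 mm plate, F_u = 450 MPa): end bolts L_c = 30 − 24/2 = 18, R_n = min(1.2×18×6×450, 2.4×22×6×450) = 58.32 kN/bolt; interior L_c = 59 − 24 = 35, R_n = 113.4 kN/bolt. φR_n = 0.75 × (2×58.32 + 6×113.4) = 597.8 kN.
Tension rupture (net): A_n = (260 − 2×26)×6 = 1248 mm² (U = 1.0, A_e = A_n). φR_n = 0.75 × 450 × 1248 = 421.2 kN.
Block shear: shear path 2×[30+3×59] = 2×207 mm, A_gv = 2484, A_nv = 2×(207 − 3.5×26)×6 = 1392 mm²; tension across gage: (78 − 1×26)×6 = 312 mm². R_n = min(0.6×450×1392, 0.6×345×2484) + 1.0×450×312 = min(375.84, 514.19) + 140.4 = 516.24 kN. φR_n = 0.75 × 516.24 = 387.2 kN.
Governing: min(848.5, 597.8, 421.2, 387.2) = 387.2 kN → block shear.

387.2 kN (block shear governs)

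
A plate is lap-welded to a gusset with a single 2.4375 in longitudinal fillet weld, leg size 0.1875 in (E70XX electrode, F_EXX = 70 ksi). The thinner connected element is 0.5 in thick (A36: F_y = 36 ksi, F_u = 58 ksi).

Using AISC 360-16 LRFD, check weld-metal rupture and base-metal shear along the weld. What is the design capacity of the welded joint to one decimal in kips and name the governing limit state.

Weld metal: throat = 0.707×0.1875 = 0.13256 in, L = 2.4375 in. φR_n = 0.75 × 0.6 × 70 × 0.13256 × 2.4375 = 10.2 kips.
Base metal shear (0.5 in plate): yield φR_n = 1.0×0.6×36×0.5×2.4375 = 26.3 kips; rupture φR_n = 0.75×0.6×58×0.5×2.4375 = 31.8 kips; take 26.3 kips (yield).
Governing: min(10.2, 26.3) = 10.2 kips → weld metal.

10.2 kips (weld metal governs)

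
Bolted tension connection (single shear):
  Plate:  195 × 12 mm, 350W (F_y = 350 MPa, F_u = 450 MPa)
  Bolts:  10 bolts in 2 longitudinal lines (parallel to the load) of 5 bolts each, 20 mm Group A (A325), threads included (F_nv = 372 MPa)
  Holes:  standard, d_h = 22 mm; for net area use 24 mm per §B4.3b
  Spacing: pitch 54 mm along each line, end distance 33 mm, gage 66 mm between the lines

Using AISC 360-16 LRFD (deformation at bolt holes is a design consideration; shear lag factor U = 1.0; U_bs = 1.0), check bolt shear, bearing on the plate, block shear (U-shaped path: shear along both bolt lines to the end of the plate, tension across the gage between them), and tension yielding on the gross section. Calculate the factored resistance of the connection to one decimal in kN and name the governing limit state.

737.1 kN (gross-section yield governs)

Bolt shear: A_b = π(20)²/4 = 314.16 mm². φR_n = 0.75 × 372 × 314.16 × 10 × 1 = 876.5 kN.
Bearing (12 mm plate, F_u = 450 MPa): end bolts L_c = 33 − 22/2 = 22, R_n = min(1.2×22×12×450, 2.4×20×12×450) = 142.56 kN/bolt; interior L_c = 54 − 22 = 32, R_n = 207.36 kN/bolt. φR_n = 0.75 × (2×142.56 + 8×207.36) = 1458.0 kN.
Block shear: shear path 2×[33+4×54] = 2×249 mm, A_gv = 5976, A_nv = 2×(249 − 4.5×24)×12 = 3384 mm²; tension across gage: (66 − 1×24)×12 = 504 mm². R_n = min(0.6×450×3384, 0.6×350×5976) + 1.0×450×504 = min(913.68, 1255) + 226.8 = 1140.5 kN. φR_n = 0.75 × 1140.5 = 855.4 kN.
Tension yield (gross): A_g = 195×12 = 2340 mm². φR_n = 0.90 × 350 × 2340 = 737.1 kN.
Governing: min(876.5, 1458.0, 855.4, 737.1) = 737.1 kN → gross-section yield.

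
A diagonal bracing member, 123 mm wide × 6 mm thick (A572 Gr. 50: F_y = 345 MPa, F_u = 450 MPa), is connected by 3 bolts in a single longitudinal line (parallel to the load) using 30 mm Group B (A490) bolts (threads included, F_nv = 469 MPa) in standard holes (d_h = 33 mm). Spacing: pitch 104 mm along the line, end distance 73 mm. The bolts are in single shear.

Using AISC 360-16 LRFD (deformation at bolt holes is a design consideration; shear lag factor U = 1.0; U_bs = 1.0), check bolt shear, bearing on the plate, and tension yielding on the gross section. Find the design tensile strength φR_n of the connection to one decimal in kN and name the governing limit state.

Bolt shear: A_b = π(30)²/4 = 706.86 mm². φR_n = 0.75 × 469 × 706.86 × 3 × 1 = 745.9 kN.
Bearing (6 mm plate, F_u = 450 MPa): end bolts L_c = 73 − 33/2 = 56.5, R_n = min(1.2×56.5×6×450, 2.4×30×6×450) = 183.06 kN/bolt; interior L_c = 104 − 33 = 71, R_n = 194.4 kN/bolt. φR_n = 0.75 × (1×183.06 + 2×194.4) = 428.9 kN.
Tension yield (gross): A_g = 123×6 = 738 mm². φR_n = 0.90 × 345 × 738 = 229.1 kN.
Governing: min(745.9, 428.9, 229.1) = 229.1 kN → gross-section yield.

229.1 kN (gross-section yield governs)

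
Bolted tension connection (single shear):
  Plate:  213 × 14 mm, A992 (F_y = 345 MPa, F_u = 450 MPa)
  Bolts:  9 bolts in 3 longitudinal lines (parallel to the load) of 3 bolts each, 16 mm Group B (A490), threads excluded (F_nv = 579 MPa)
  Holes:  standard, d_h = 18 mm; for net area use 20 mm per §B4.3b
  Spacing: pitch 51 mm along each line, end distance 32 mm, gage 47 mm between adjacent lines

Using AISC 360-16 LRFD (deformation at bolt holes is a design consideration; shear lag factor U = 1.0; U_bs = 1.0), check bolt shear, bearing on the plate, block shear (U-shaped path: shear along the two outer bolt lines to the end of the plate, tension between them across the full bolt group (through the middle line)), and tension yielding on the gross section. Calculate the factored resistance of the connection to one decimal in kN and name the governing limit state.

Bolt shear: A_b = π(16)²/4 = 201.06 mm². φR_n = 0.75 × 579 × 201.06 × 9 × 1 = 785.8 kN.
Bearing (14 mm plate, F_u = 450 MPa): end bolts L_c = 32 − 18/2 = 23, R_n = min(1.2×23×14×450, 2.4×16×14×450) = 173.88 kN/bolt; interior L_c = 51 − 18 = 33, R_n = 241.92 kN/bolt. φR_n = 0.75 × (3×173.88 + 6×241.92) = 1479.9 kN.
Block shear: shear path 2×[32+2×51] = 2×134 mm, A_gv = 3752, A_nv = 2×(134 − 2.5×20)×14 = 2352 mm²; tension across gage: (94 − 2×20)×14 = 756 mm². R_n = min(0.6×450×2352, 0.6×345×3752) + 1.0×450×756 = min(635.04, 776.66) + 340.2 = 975.24 kN. φR_n = 0.75 × 975.24 = 731.4 kN.
Tension yield (gross): A_g = 213×14 = 2982 mm². φR_n = 0.90 × 345 × 2982 = 925.9 kN.
Governing: min(785.8, 1479.9, 731.4, 925.9) = 731.4 kN → block shear.

731.4 kN (block shear governs)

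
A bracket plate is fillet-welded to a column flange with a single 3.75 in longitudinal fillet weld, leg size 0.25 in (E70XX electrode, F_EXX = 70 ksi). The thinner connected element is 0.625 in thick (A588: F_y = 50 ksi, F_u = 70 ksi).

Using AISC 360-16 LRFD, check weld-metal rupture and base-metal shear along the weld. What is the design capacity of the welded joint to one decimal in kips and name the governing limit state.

20.9 kips (weld metal governs)

Weld metal: throat = 0.707×0.25 = 0.17675 in, L = 3.75 in. φR_n = 0.75 × 0.6 × 70 × 0.17675 × 3.75 = 20.9 kips.
Base metal shear (0.625 in plate): yield φR_n = 1.0×0.6×50×0.625×3.75 = 70.3 kips; rupture φR_n = 0.75×0.6×70×0.625×3.75 = 73.8 kips; take 70.3 kips (yield).
Governing: min(20.9, 70.3) = 20.9 kips → weld metal.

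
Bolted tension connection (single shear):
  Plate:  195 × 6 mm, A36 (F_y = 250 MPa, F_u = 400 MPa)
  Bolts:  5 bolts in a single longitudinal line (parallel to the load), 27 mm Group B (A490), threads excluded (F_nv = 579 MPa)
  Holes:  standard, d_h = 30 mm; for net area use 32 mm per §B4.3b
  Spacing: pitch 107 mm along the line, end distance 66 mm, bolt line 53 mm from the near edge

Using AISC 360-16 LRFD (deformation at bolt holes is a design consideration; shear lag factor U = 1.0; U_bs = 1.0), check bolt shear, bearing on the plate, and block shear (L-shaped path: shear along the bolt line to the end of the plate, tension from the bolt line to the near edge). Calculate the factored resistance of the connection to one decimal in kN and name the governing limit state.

Bolt shear: A_b = π(27)²/4 = 572.56 mm². φR_n = 0.75 × 579 × 572.56 × 5 × 1 = 1243.2 kN.
Bearing (6 mm plate, F_u = 400 MPa): end bolts L_c = 66 − 30/2 = 51, R_n = min(1.2×51×6×400, 2.4×27×6×400) = 146.88 kN/bolt; interior L_c = 107 − 30 = 77, R_n = 155.52 kN/bolt. φR_n = 0.75 × (1×146.88 + 4×155.52) = 576.7 kN.
Block shear: shear path 1×[66+4×107] = 1×494 mm, A_gv = 2964, A_nv = 1×(494 − 4.5×32)×6 = 2100 mm²; tension to near edge: (53 − 0.5×32)×6 = 222 mm². R_n = min(0.6×400×2100, 0.6×250×2964) + 1.0×400×222 = min(504, 444.6) + 88.8 = 533.4 kN. φR_n = 0.75 × 533.4 = 400.1 kN.
Governing: min(1243.2, 576.7, 400.1) = 400.1 kN → block shear.

400.1 kN (block shear governs)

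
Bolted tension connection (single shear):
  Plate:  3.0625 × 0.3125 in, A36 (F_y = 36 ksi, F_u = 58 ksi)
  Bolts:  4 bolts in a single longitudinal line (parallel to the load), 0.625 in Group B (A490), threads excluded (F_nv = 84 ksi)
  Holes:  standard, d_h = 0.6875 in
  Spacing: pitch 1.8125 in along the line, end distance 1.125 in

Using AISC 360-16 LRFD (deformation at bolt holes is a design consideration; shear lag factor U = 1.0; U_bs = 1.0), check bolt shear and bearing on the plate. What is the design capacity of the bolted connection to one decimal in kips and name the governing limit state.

Bolt shear: A_b = π(0.625)²/4 = 0.3068 in². φR_n = 0.75 × 84 × 0.3068 × 4 × 1 = 77.3 kips.
Bearing (0.3125 in plate, F_u = 58 ksi): end bolts L_c = 1.125 − 0.6875/2 = 0.78125, R_n = min(1.2×0.78125×0.3125×58, 2.4×0.625×0.3125×58) = 16.992 kips/bolt; interior L_c = 1.8125 − 0.6875 = 1.125, R_n = 24.469 kips/bolt. φR_n = 0.75 × (1×16.992 + 3×24.469) = 67.8 kips.
Governing: min(77.3, 67.8) = 67.8 kips → bearing.

67.8 kips (bearing governs)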